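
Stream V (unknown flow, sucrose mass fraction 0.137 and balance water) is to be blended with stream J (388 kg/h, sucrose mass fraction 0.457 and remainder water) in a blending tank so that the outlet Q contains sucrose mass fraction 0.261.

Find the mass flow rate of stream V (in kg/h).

Let V be the unknown flow. Total out = 388 + V.
sucrose balance: 177.32 + 0.137·V = 0.261·(388 + V)
(0.137 − 0.261)·V = 0.261×388 − 177.32 = -76.048
V = -76.048 / -0.124 = 613.29 kg/h

613.3 kg/h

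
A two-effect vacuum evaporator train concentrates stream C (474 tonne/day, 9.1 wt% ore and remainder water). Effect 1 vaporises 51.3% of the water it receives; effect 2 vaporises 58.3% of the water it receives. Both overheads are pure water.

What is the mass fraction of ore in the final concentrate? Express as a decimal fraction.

water in feed = 474×0.909 = 430.87 tonne/day.
After stage 1: water left = (1−0.513)×430.87 = 209.83; stream total = 252.97 tonne/day.
After stage 2: water left = (1−0.583)×209.83 = 87.5; final concentrate = 130.63 tonne/day.
ore fraction = 43.134/130.63 = 0.3302.

0.3302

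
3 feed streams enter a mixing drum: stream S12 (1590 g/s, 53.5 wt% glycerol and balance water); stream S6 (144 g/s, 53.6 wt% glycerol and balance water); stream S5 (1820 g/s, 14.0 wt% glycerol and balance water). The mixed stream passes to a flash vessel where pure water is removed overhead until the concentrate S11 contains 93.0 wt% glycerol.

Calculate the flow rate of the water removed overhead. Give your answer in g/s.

2282 g/s

glycerol entering = 1590×0.535 + 144×0.536 + 1820×0.140 = 1182.6 g/s.
All glycerol reports to S11, so S11 = 1182.6/0.930 = 1271.6 g/s.
Total feed = 3554 g/s; overhead = 3554 − 1271.6 = 2282.4 g/s.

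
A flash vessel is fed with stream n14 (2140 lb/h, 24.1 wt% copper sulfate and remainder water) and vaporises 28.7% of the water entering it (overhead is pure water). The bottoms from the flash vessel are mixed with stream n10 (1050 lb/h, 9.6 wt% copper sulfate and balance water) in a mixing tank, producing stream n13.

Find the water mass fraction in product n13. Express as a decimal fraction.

0.7737

Vapour removed = 0.287×0.759×2140 = 466.16 lb/h; concentrate = 1673.8 lb/h.
water reaching the mixer = 1158.1 (from concentrate) + 1050×0.904 = 2107.3 lb/h.
Product flow = 1673.8 + 1050 = 2723.8 lb/h; water fraction = 0.7737.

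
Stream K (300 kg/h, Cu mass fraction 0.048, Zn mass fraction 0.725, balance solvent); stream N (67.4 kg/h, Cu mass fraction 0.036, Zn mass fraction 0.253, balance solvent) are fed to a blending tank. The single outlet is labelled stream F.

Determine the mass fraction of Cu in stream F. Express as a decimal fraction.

0.046

Total flow out = 300 + 67.4 = 367.4 kg/h.
Cu in = 300×0.048 + 67.4×0.036 = 16.826 kg/h.
Cu mass fraction in F = 16.826/367.4 = 0.046.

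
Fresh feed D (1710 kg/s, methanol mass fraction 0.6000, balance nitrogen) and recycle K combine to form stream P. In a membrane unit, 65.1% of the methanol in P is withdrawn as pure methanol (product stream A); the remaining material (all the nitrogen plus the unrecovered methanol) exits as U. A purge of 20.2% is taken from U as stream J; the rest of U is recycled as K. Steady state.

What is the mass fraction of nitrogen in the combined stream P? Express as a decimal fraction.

0.7042

nitrogen enters only via D and leaves only via the purge: 1710×0.400 = 0.202×(nitrogen in U), and the membrane unit passes all nitrogen, so nitrogen in P = nitrogen in U = 3386.1 kg/s.
methanol in P: m_A = 1710×0.600 + (1−0.202)·(1−0.651)·m_A, so m_A = 1026/0.7215 = 1422 kg/s.
P = 1422 + 3386.1 = 4808.2 kg/s.
nitrogen fraction in P = 3386.1/4808.2 = 0.7042.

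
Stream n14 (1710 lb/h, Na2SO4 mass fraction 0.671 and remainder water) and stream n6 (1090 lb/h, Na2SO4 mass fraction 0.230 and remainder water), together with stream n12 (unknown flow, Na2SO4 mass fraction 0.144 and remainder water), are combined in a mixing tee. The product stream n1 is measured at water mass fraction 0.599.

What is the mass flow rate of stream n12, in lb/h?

1071 lb/h

Let n12 be the unknown flow. Total out = 2800 + n12.
water balance: 1401.9 + 0.856·n12 = 0.599·(2800 + n12)
(0.856 − 0.599)·n12 = 0.599×2800 − 1401.9 = 275.31
n12 = 275.31 / 0.257 = 1071.2 lb/h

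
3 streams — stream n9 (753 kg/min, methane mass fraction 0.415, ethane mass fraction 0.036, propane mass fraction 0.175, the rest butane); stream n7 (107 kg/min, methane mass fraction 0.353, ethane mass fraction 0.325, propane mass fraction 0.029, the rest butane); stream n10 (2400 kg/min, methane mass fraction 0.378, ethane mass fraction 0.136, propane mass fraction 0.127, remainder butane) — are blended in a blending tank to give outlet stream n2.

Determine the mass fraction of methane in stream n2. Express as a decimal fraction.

Total flow out = 753 + 107 + 2400 = 3260 kg/min.
methane in = 753×0.415 + 107×0.353 + 2400×0.378 = 1257.5 kg/min.
methane mass fraction in n2 = 1257.5/3260 = 0.386.

0.386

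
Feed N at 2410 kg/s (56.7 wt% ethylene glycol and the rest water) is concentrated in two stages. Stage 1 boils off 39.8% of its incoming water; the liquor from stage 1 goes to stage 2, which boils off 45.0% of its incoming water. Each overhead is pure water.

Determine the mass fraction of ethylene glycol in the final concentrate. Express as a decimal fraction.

water in feed = 2410×0.433 = 1043.5 kg/s.
After stage 1: water left = (1−0.398)×1043.5 = 628.21; stream total = 1994.7 kg/s.
After stage 2: water left = (1−0.450)×628.21 = 345.51; final concentrate = 1712 kg/s.
ethylene glycol fraction = 1366.5/1712 = 0.7982.

0.7982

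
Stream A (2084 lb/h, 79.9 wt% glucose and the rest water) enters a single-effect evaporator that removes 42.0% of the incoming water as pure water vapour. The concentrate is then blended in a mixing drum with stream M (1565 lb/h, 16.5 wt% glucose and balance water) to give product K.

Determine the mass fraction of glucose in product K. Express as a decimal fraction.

0.554

Vapour removed = 0.420×0.201×2084 = 175.93 lb/h; concentrate = 1908.1 lb/h.
glucose reaching the mixer = 1665.1 (from concentrate) + 1565×0.165 = 1923.3 lb/h.
Product flow = 1908.1 + 1565 = 3473.1 lb/h; glucose fraction = 0.554.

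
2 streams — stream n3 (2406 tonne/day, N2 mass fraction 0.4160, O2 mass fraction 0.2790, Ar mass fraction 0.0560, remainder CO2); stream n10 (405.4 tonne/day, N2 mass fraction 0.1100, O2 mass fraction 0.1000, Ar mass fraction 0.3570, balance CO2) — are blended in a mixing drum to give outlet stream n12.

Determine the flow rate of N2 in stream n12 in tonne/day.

1045 tonne/day

N2 out = N2 in = 2406×0.416 + 405.4×0.110 = 1045.5 tonne/day.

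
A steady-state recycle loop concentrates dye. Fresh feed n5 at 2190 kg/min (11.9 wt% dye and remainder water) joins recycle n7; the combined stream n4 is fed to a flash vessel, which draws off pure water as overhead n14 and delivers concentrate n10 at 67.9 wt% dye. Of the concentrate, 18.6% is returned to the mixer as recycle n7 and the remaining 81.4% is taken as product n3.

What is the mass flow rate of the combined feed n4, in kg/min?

2278 kg/min

Overall dye balance (none leaves overhead): dye in fresh feed = dye in product, i.e. 2190×0.119 = (1−0.186)·n10·0.679.
n10 = 260.61/(0.679×0.814) = 471.52 kg/min.
Recycle n7 = 0.186×471.52 = 87.702 kg/min.
Combined feed n4 = 2190 + 87.702 = 2277.7 kg/min.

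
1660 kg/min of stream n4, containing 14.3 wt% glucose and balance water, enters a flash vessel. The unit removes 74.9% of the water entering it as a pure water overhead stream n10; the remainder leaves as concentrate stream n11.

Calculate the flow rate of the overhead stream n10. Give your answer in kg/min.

1066 kg/min

water entering = 1660×0.857 = 1422.6 kg/min; overhead removed = 0.749×1422.6 = 1065.5 kg/min.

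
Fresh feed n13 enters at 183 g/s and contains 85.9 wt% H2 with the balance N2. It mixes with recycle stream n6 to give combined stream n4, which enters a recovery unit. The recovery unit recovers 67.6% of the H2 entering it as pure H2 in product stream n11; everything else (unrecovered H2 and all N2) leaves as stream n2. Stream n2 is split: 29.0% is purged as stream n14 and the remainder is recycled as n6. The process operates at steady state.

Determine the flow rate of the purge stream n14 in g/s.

44.99 g/s

N2 enters only via n13 and leaves only via the purge: 183×0.141 = 0.290×(N2 in n2), and the recovery unit passes all N2, so N2 in n4 = N2 in n2 = 88.976 g/s.
H2 in n4: m_A = 183×0.859 + (1−0.290)·(1−0.676)·m_A, so m_A = 157.2/0.7700 = 204.16 g/s.
n2 = (1−0.676)×204.16 + 88.976 = 155.12 g/s.
Purge n14 = 0.290×155.12 = 44.986 g/s.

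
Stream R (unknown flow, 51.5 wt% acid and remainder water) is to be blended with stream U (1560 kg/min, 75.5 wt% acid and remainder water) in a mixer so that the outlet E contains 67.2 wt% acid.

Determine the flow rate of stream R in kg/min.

824.7 kg/min

Let R be the unknown flow. Total out = 1560 + R.
acid balance: 1177.8 + 0.515·R = 0.672·(1560 + R)
(0.515 − 0.672)·R = 0.672×1560 − 1177.8 = -129.48
R = -129.48 / -0.157 = 824.71 kg/min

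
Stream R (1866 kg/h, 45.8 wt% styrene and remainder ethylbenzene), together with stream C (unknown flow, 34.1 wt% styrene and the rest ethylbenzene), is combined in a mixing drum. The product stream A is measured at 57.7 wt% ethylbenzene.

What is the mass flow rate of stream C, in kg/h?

Let C be the unknown flow. Total out = 1866 + C.
ethylbenzene balance: 1011.4 + 0.659·C = 0.577·(1866 + C)
(0.659 − 0.577)·C = 0.577×1866 − 1011.4 = 65.31
C = 65.31 / 0.082 = 796.46 kg/h

796.5 kg/h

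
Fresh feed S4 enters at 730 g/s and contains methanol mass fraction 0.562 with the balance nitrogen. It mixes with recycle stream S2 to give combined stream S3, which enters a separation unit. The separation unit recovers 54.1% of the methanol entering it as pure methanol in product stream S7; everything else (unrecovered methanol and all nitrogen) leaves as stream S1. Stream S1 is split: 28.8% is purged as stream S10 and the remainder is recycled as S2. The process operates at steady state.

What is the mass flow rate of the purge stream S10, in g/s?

400.3 g/s

nitrogen enters only via S4 and leaves only via the purge: 730×0.438 = 0.288×(nitrogen in S1), and the separation unit passes all nitrogen, so nitrogen in S3 = nitrogen in S1 = 1110.2 g/s.
methanol in S3: m_A = 730×0.562 + (1−0.288)·(1−0.541)·m_A, so m_A = 410.26/0.6732 = 609.42 g/s.
S1 = (1−0.541)×609.42 + 1110.2 = 1389.9 g/s.
Purge S10 = 0.288×1389.9 = 400.3 g/s.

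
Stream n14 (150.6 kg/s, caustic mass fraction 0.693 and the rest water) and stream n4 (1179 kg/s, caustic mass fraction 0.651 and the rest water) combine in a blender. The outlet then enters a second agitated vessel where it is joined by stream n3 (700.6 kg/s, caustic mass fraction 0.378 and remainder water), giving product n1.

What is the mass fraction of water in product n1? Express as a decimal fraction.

0.440

Overall, product flow = 2030.2 kg/s.
water in = 150.6×0.307 + 1179×0.349 + 700.6×0.622 = 893.48 kg/s.
water fraction in n1 = 0.440.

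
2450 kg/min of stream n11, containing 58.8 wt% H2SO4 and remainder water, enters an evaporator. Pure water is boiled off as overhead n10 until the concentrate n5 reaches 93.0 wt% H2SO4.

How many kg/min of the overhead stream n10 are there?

H2SO4 is conserved: 2450×0.588 = 1440.6 kg/min all reports to the concentrate.
Concentrate = 1440.6/(target fraction) = 1549 kg/min.
Overhead = 2450 − 1549 = 900.97 kg/min.

901 kg/min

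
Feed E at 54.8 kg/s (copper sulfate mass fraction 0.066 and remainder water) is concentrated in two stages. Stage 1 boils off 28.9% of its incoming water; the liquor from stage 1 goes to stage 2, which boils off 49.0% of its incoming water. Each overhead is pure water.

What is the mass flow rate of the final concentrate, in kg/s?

22.18 kg/s

water in feed = 54.8×0.934 = 51.183 kg/s.
After stage 1: water left = (1−0.289)×51.183 = 36.391; stream total = 40.008 kg/s.
After stage 2: water left = (1−0.490)×36.391 = 18.56; final concentrate = 22.176 kg/s.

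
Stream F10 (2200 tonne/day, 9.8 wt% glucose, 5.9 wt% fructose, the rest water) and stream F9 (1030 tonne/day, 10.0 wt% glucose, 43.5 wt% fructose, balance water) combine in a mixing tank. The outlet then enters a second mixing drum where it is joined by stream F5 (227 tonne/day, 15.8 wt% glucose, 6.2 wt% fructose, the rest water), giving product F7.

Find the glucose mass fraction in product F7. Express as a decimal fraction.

Overall, product flow = 3457 tonne/day.
glucose in = 2200×0.098 + 1030×0.100 + 227×0.158 = 354.47 tonne/day.
glucose fraction in F7 = 0.1025.

0.1025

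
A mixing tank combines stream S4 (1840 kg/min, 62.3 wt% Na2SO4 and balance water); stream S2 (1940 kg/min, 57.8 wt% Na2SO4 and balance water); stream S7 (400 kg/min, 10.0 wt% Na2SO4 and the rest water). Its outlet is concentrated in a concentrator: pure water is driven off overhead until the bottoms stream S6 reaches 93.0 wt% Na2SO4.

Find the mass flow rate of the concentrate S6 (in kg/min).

Na2SO4 entering = 1840×0.623 + 1940×0.578 + 400×0.100 = 2307.6 kg/min.
All Na2SO4 reports to S6, so S6 = 2307.6/0.930 = 2481.3 kg/min.

2481 kg/min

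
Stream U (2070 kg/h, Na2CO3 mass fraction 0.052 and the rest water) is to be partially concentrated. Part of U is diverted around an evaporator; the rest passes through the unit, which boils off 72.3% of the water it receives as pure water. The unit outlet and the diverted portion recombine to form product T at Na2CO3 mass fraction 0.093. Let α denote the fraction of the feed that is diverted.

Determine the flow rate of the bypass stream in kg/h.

738.6 kg/h

All 2070×0.052 = 107.64 kg/h of Na2CO3 reaches T, so T = 107.64/0.093 = 1157.4 kg/h and vapour = 912.58 kg/h.
The evaporator receives (1−α)·2070 of feed at 0.948 water and removes 0.723 of that water:
0.723×0.948×(1−α)×2070 = 912.58
(1−α) = 912.58/1418.8 = 0.6432;  α = 0.3568.
Bypass flow = 0.3568×2070 = 738.55 kg/h.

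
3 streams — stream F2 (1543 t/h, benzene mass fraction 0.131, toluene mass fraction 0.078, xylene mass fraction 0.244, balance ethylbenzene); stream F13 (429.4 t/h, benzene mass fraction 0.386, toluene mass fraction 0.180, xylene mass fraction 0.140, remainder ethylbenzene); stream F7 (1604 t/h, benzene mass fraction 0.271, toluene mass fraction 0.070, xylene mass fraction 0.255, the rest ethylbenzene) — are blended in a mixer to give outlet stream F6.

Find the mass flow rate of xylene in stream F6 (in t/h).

xylene out = xylene in = 1543×0.244 + 429.4×0.140 + 1604×0.255 = 845.63 t/h.

845.6 t/h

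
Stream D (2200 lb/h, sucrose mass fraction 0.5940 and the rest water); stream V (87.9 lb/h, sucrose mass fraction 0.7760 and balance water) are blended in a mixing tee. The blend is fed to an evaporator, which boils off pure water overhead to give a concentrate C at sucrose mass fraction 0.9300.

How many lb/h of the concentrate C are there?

sucrose entering = 2200×0.594 + 87.9×0.776 = 1375 lb/h.
All sucrose reports to C, so C = 1375/0.930 = 1478.5 lb/h.

1479 lb/h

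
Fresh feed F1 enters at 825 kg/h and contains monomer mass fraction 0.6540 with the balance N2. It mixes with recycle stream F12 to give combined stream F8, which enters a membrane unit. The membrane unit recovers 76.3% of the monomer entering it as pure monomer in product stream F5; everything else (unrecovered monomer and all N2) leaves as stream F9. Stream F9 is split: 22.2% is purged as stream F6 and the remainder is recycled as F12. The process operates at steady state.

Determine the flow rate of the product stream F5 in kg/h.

504.7 kg/h

monomer in F8: m_A = 825×0.654 + (1−0.222)·(1−0.763)·m_A, so m_A = 539.55/0.8156 = 661.53 kg/h.
Product F5 = 0.763×661.53 = 504.74 kg/h.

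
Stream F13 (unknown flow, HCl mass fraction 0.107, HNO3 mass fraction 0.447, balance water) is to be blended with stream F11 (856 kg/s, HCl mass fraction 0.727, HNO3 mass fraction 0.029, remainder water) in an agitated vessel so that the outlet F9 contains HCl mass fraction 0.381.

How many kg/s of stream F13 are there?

Let F13 be the unknown flow. Total out = 856 + F13.
HCl balance: 622.31 + 0.107·F13 = 0.381·(856 + F13)
(0.107 − 0.381)·F13 = 0.381×856 − 622.31 = -296.18
F13 = -296.18 / -0.274 = 1080.9 kg/s

1081 kg/s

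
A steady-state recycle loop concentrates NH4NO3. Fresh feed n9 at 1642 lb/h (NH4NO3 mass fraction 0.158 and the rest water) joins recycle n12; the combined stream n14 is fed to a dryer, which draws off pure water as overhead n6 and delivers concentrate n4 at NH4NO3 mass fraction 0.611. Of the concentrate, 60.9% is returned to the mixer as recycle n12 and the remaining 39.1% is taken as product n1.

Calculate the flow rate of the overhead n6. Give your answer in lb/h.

Overall NH4NO3 balance (none leaves overhead): NH4NO3 in fresh feed = NH4NO3 in product, i.e. 1642×0.158 = (1−0.609)·n4·0.611.
n4 = 259.44/(0.611×0.391) = 1086 lb/h.
Recycle n12 = 0.609×1086 = 661.35 lb/h.
Combined feed n14 = 1642 + 661.35 = 2303.3 lb/h.
Overhead n6 = n14 − n4 = 2303.3 − 1086 = 1217.4 lb/h.

1217 lb/h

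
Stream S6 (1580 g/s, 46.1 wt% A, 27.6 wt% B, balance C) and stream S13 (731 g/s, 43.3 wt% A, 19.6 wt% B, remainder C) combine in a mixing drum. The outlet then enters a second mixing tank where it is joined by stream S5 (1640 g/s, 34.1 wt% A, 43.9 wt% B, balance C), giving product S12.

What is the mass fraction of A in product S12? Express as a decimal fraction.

Overall, product flow = 3951 g/s.
A in = 1580×0.461 + 731×0.433 + 1640×0.341 = 1604.1 g/s.
A fraction in S12 = 0.406.

0.406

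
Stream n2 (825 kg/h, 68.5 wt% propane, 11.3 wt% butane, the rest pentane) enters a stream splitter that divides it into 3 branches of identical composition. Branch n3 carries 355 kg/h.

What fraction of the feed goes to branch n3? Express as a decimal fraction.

Fraction to n3 = 355/825 = 0.4303.

0.430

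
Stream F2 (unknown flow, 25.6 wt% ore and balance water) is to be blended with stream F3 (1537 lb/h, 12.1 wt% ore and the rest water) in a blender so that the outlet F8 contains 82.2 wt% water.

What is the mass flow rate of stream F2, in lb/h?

Let F2 be the unknown flow. Total out = 1537 + F2.
water balance: 1351 + 0.744·F2 = 0.822·(1537 + F2)
(0.744 − 0.822)·F2 = 0.822×1537 − 1351 = -87.609
F2 = -87.609 / -0.078 = 1123.2 lb/h

1123 lb/h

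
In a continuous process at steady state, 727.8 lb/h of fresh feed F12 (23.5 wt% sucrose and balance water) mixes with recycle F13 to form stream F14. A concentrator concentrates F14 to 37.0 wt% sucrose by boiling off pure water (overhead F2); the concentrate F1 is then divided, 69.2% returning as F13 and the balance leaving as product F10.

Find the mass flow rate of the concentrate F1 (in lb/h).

Overall sucrose balance (none leaves overhead): sucrose in fresh feed = sucrose in product, i.e. 727.8×0.235 = (1−0.692)·F1·0.370.
F1 = 171.03/(0.370×0.308) = 1500.8 lb/h.

1501 lb/h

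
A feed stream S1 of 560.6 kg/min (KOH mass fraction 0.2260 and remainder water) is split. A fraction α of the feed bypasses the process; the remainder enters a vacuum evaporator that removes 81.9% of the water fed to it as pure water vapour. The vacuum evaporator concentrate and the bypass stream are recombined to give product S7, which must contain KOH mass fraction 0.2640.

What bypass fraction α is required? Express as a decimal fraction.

All 560.6×0.226 = 126.7 kg/min of KOH reaches S7, so S7 = 126.7/0.264 = 479.91 kg/min and vapour = 80.692 kg/min.
The evaporator receives (1−α)·560.6 of feed at 0.774 water and removes 0.819 of that water:
0.819×0.774×(1−α)×560.6 = 80.692
(1−α) = 80.692/355.37 = 0.2271;  α = 0.7729.

0.773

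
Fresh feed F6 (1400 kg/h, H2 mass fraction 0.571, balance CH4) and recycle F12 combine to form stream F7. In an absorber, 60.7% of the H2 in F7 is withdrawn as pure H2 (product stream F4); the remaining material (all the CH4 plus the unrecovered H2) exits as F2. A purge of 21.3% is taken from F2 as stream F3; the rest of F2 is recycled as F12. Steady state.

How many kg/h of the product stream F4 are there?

702.5 kg/h

H2 in F7: m_A = 1400×0.571 + (1−0.213)·(1−0.607)·m_A, so m_A = 799.4/0.6907 = 1157.4 kg/h.
Product F4 = 0.607×1157.4 = 702.52 kg/h.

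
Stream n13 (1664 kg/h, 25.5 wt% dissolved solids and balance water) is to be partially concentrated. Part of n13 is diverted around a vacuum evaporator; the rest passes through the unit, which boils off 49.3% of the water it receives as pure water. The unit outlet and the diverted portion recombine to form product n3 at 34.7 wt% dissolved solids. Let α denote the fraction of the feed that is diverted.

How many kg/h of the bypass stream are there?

All 1664×0.255 = 424.32 kg/h of dissolved solids reaches n3, so n3 = 424.32/0.347 = 1222.8 kg/h and vapour = 441.18 kg/h.
The evaporator receives (1−α)·1664 of feed at 0.745 water and removes 0.493 of that water:
0.493×0.745×(1−α)×1664 = 441.18
(1−α) = 441.18/611.16 = 0.7219;  α = 0.2781.
Bypass flow = 0.2781×1664 = 462.82 kg/h.

462.8 kg/h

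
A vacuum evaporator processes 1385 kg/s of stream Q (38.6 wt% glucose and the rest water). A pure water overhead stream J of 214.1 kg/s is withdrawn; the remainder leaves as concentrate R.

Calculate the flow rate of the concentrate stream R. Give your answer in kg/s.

Concentrate = 1385 − 214.1 = 1170.9 kg/s.

1171 kg/s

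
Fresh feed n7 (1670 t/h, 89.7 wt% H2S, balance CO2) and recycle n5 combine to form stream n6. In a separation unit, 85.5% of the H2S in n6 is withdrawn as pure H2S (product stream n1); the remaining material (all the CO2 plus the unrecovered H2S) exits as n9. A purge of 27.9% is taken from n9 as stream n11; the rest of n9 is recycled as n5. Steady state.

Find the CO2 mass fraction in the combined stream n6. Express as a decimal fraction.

CO2 enters only via n7 and leaves only via the purge: 1670×0.103 = 0.279×(CO2 in n9), and the separation unit passes all CO2, so CO2 in n6 = CO2 in n9 = 616.52 t/h.
H2S in n6: m_A = 1670×0.897 + (1−0.279)·(1−0.855)·m_A, so m_A = 1498/0.8955 = 1672.9 t/h.
n6 = 1672.9 + 616.52 = 2289.4 t/h.
CO2 fraction in n6 = 616.52/2289.4 = 0.269.

0.269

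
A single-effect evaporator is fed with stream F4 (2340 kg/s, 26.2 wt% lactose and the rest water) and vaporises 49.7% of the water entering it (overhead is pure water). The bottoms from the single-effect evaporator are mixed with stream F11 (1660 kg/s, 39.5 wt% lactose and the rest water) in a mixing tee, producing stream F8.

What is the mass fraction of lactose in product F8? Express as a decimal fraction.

Vapour removed = 0.497×0.738×2340 = 858.28 kg/s; concentrate = 1481.7 kg/s.
lactose reaching the mixer = 613.08 (from concentrate) + 1660×0.395 = 1268.8 kg/s.
Product flow = 1481.7 + 1660 = 3141.7 kg/s; lactose fraction = 0.4038.

0.4038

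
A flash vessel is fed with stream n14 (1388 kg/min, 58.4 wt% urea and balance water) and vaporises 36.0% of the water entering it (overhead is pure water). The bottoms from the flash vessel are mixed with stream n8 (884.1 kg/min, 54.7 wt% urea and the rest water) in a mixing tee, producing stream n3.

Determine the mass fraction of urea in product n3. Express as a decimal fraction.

Vapour removed = 0.360×0.416×1388 = 207.87 kg/min; concentrate = 1180.1 kg/min.
urea reaching the mixer = 810.59 (from concentrate) + 884.1×0.547 = 1294.2 kg/min.
Product flow = 1180.1 + 884.1 = 2064.2 kg/min; urea fraction = 0.627.

0.627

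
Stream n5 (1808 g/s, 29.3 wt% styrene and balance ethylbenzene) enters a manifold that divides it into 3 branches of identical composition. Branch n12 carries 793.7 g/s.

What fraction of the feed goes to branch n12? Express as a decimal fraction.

0.439

Fraction to n12 = 793.7/1808 = 0.4390.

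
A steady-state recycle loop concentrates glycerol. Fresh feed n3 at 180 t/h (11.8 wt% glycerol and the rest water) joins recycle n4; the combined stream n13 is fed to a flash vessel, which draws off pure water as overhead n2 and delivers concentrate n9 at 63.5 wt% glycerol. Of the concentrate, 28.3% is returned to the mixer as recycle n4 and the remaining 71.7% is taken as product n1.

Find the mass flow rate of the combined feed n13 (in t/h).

193.2 t/h

Overall glycerol balance (none leaves overhead): glycerol in fresh feed = glycerol in product, i.e. 180×0.118 = (1−0.283)·n9·0.635.
n9 = 21.24/(0.635×0.717) = 46.651 t/h.
Recycle n4 = 0.283×46.651 = 13.202 t/h.
Combined feed n13 = 180 + 13.202 = 193.2 t/h.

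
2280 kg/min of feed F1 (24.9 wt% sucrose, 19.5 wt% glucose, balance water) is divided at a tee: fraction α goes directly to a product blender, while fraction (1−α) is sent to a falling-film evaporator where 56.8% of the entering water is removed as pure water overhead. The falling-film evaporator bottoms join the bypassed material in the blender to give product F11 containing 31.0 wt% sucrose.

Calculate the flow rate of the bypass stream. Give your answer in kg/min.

859.4 kg/min

All 2280×0.249 = 567.72 kg/min of sucrose reaches F11, so F11 = 567.72/0.310 = 1831.4 kg/min and vapour = 448.65 kg/min.
The evaporator receives (1−α)·2280 of feed at 0.556 water and removes 0.568 of that water:
0.568×0.556×(1−α)×2280 = 448.65
(1−α) = 448.65/720.04 = 0.6231;  α = 0.3769.
Bypass flow = 0.3769×2280 = 859.37 kg/min.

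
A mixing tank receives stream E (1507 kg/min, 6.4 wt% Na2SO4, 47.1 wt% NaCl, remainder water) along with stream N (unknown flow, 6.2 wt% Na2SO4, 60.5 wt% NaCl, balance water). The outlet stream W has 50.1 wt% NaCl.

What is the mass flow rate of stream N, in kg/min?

Let N be the unknown flow. Total out = 1507 + N.
NaCl balance: 709.8 + 0.605·N = 0.501·(1507 + N)
(0.605 − 0.501)·N = 0.501×1507 − 709.8 = 45.21
N = 45.21 / 0.104 = 434.71 kg/min

434.7 kg/min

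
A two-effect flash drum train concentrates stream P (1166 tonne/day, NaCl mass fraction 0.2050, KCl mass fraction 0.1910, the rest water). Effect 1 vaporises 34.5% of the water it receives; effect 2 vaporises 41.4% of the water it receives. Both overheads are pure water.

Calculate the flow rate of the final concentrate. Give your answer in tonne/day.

732.1 tonne/day

water in feed = 1166×0.604 = 704.26 tonne/day.
After stage 1: water left = (1−0.345)×704.26 = 461.29; stream total = 923.03 tonne/day.
After stage 2: water left = (1−0.414)×461.29 = 270.32; final concentrate = 732.05 tonne/day.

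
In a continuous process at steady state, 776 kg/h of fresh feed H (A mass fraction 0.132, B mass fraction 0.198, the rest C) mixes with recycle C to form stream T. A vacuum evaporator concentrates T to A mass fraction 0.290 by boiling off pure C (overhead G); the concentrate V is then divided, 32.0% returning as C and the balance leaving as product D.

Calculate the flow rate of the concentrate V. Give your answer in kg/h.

Overall A balance (none leaves overhead): A in fresh feed = A in product, i.e. 776×0.132 = (1−0.320)·V·0.290.
V = 102.43/(0.290×0.680) = 519.43 kg/h.

519.4 kg/h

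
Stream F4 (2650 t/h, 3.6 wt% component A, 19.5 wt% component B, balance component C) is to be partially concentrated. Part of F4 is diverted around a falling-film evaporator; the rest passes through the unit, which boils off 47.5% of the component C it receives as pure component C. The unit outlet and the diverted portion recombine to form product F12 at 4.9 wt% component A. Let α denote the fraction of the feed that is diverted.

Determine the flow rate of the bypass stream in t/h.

All 2650×0.036 = 95.4 t/h of component A reaches F12, so F12 = 95.4/0.049 = 1946.9 t/h and vapour = 703.06 t/h.
The evaporator receives (1−α)·2650 of feed at 0.769 component C and removes 0.475 of that component C:
0.475×0.769×(1−α)×2650 = 703.06
(1−α) = 703.06/967.98 = 0.7263;  α = 0.2737.
Bypass flow = 0.2737×2650 = 725.26 t/h.

725.3 t/h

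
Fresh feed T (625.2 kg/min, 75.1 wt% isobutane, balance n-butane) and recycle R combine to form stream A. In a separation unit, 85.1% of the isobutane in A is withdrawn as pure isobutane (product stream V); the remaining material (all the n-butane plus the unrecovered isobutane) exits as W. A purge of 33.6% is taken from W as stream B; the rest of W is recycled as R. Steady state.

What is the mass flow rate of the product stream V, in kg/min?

isobutane in A: m_A = 625.2×0.751 + (1−0.336)·(1−0.851)·m_A, so m_A = 469.53/0.9011 = 521.08 kg/min.
Product V = 0.851×521.08 = 443.44 kg/min.

443.4 kg/min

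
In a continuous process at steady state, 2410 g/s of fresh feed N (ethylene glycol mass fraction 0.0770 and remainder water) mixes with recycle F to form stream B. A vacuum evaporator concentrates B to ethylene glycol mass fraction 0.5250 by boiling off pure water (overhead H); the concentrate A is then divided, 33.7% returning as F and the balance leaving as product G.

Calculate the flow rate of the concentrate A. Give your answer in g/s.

Overall ethylene glycol balance (none leaves overhead): ethylene glycol in fresh feed = ethylene glycol in product, i.e. 2410×0.077 = (1−0.337)·A·0.525.
A = 185.57/(0.525×0.663) = 533.13 g/s.

533.1 g/s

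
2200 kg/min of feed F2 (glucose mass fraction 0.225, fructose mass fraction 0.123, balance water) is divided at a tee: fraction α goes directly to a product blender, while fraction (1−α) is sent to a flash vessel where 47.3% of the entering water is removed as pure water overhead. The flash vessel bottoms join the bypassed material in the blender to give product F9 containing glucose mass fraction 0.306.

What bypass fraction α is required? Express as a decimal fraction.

All 2200×0.225 = 495 kg/min of glucose reaches F9, so F9 = 495/0.306 = 1617.6 kg/min and vapour = 582.35 kg/min.
The evaporator receives (1−α)·2200 of feed at 0.652 water and removes 0.473 of that water:
0.473×0.652×(1−α)×2200 = 582.35
(1−α) = 582.35/678.47 = 0.8583;  α = 0.1417.

0.142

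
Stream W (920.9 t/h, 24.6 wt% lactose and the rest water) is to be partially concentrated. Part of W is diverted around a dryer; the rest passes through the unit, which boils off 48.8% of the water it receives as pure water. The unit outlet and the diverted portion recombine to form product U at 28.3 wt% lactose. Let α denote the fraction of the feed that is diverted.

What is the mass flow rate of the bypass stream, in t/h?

All 920.9×0.246 = 226.54 t/h of lactose reaches U, so U = 226.54/0.283 = 800.5 t/h and vapour = 120.4 t/h.
The evaporator receives (1−α)·920.9 of feed at 0.754 water and removes 0.488 of that water:
0.488×0.754×(1−α)×920.9 = 120.4
(1−α) = 120.4/338.85 = 0.3553;  α = 0.6447.
Bypass flow = 0.6447×920.9 = 593.68 t/h.

593.7 t/h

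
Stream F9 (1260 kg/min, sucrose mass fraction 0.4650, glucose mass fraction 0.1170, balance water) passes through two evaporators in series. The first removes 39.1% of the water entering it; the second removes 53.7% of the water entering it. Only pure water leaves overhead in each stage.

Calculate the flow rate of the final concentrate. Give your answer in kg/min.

water in feed = 1260×0.418 = 526.68 kg/min.
After stage 1: water left = (1−0.391)×526.68 = 320.75; stream total = 1054.1 kg/min.
After stage 2: water left = (1−0.537)×320.75 = 148.51; final concentrate = 881.83 kg/min.

881.8 kg/min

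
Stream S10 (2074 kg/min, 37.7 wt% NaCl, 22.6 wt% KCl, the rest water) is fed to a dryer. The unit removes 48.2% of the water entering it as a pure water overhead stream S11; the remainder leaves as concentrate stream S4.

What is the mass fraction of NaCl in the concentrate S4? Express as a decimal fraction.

NaCl is not removed: 2074×0.377 = 781.9 kg/min of NaCl enters S4.
water entering = 2074×0.397 = 823.38 kg/min; overhead removed = 0.482×823.38 = 396.87 kg/min.
Concentrate = 2074 − 396.87 = 1677.1 kg/min.
Mass fraction = 781.9/1677.1 = 0.466.

0.466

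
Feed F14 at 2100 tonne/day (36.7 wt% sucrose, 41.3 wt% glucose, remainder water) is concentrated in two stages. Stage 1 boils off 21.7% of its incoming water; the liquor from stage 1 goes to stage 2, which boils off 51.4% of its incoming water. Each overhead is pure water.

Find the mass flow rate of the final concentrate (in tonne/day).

water in feed = 2100×0.220 = 462 tonne/day.
After stage 1: water left = (1−0.217)×462 = 361.75; stream total = 1999.7 tonne/day.
After stage 2: water left = (1−0.514)×361.75 = 175.81; final concentrate = 1813.8 tonne/day.

1814 tonne/day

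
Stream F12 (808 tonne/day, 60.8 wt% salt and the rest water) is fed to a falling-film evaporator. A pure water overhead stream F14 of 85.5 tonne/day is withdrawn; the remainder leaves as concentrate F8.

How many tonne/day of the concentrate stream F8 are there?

Concentrate = 808 − 85.5 = 722.5 tonne/day.

722.5 tonne/day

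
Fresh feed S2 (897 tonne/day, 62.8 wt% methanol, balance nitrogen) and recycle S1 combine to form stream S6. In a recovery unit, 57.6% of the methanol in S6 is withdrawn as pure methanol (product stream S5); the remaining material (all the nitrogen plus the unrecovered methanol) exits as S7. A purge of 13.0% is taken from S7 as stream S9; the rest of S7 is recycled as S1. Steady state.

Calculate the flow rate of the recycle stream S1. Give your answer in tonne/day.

2562 tonne/day

nitrogen enters only via S2 and leaves only via the purge: 897×0.372 = 0.130×(nitrogen in S7), and the recovery unit passes all nitrogen, so nitrogen in S6 = nitrogen in S7 = 2566.8 tonne/day.
methanol in S6: m_A = 897×0.628 + (1−0.130)·(1−0.576)·m_A, so m_A = 563.32/0.6311 = 892.57 tonne/day.
S7 = (1−0.576)×892.57 + 2566.8 = 2945.2 tonne/day.
Recycle S1 = (1−0.130)×2945.2 = 2562.4 tonne/day.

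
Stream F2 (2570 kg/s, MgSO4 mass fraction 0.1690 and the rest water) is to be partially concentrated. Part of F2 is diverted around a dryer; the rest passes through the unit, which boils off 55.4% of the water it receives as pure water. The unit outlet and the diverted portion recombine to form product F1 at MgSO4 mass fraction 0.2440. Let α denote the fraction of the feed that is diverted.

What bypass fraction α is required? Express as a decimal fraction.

All 2570×0.169 = 434.33 kg/s of MgSO4 reaches F1, so F1 = 434.33/0.244 = 1780 kg/s and vapour = 789.96 kg/s.
The evaporator receives (1−α)·2570 of feed at 0.831 water and removes 0.554 of that water:
0.554×0.831×(1−α)×2570 = 789.96
(1−α) = 789.96/1183.2 = 0.6677;  α = 0.3323.

0.332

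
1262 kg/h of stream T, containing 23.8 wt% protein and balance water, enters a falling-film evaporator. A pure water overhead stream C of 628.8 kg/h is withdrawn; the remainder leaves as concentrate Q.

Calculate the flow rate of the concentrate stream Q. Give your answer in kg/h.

Concentrate = 1262 − 628.8 = 633.2 kg/h.

633.2 kg/h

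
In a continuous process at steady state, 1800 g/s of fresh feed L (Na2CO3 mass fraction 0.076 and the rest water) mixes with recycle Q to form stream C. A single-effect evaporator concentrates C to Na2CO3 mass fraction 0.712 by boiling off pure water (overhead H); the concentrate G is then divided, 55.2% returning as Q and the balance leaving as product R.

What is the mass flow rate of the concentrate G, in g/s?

Overall Na2CO3 balance (none leaves overhead): Na2CO3 in fresh feed = Na2CO3 in product, i.e. 1800×0.076 = (1−0.552)·G·0.712.
G = 136.8/(0.712×0.448) = 428.87 g/s.

428.9 g/s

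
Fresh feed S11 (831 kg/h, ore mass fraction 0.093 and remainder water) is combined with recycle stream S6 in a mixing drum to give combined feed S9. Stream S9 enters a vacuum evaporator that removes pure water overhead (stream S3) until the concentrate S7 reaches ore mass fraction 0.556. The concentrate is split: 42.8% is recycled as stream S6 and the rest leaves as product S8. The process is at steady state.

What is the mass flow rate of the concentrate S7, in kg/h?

Overall ore balance (none leaves overhead): ore in fresh feed = ore in product, i.e. 831×0.093 = (1−0.428)·S7·0.556.
S7 = 77.283/(0.556×0.572) = 243 kg/h.

243 kg/h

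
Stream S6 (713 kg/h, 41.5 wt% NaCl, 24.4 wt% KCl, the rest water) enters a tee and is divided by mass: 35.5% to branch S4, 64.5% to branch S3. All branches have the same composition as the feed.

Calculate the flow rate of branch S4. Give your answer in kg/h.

Branch S4 flow = 0.355×713 = 253.11 kg/h.

253.1 kg/h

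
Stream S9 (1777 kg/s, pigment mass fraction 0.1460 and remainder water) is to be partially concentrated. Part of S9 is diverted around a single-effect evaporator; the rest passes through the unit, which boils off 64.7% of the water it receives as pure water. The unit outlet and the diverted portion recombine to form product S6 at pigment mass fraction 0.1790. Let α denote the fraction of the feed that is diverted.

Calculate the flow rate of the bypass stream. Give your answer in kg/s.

1184 kg/s

All 1777×0.146 = 259.44 kg/s of pigment reaches S6, so S6 = 259.44/0.179 = 1449.4 kg/s and vapour = 327.6 kg/s.
The evaporator receives (1−α)·1777 of feed at 0.854 water and removes 0.647 of that water:
0.647×0.854×(1−α)×1777 = 327.6
(1−α) = 327.6/981.86 = 0.3337;  α = 0.6663.
Bypass flow = 0.6663×1777 = 1184.1 kg/s.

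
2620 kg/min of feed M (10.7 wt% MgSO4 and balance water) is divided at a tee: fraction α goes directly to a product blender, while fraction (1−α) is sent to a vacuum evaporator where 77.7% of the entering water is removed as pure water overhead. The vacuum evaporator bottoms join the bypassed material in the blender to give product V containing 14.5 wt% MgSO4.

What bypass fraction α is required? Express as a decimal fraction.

All 2620×0.107 = 280.34 kg/min of MgSO4 reaches V, so V = 280.34/0.145 = 1933.4 kg/min and vapour = 686.62 kg/min.
The evaporator receives (1−α)·2620 of feed at 0.893 water and removes 0.777 of that water:
0.777×0.893×(1−α)×2620 = 686.62
(1−α) = 686.62/1817.9 = 0.3777;  α = 0.6223.

0.622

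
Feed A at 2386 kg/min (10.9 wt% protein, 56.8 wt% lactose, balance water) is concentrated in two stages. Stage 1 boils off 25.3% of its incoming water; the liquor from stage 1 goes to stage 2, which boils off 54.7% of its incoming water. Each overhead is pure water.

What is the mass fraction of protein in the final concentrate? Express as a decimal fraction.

0.139

water in feed = 2386×0.323 = 770.68 kg/min.
After stage 1: water left = (1−0.253)×770.68 = 575.7; stream total = 2191 kg/min.
After stage 2: water left = (1−0.547)×575.7 = 260.79; final concentrate = 1876.1 kg/min.
protein fraction = 260.07/1876.1 = 0.139.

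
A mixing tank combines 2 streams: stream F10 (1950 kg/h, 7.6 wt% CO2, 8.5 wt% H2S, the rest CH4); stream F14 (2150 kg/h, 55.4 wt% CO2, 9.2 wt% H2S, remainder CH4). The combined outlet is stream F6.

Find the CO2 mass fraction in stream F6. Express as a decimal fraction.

0.327

Total flow out = 1950 + 2150 = 4100 kg/h.
CO2 in = 1950×0.076 + 2150×0.554 = 1339.3 kg/h.
CO2 mass fraction in F6 = 1339.3/4100 = 0.327.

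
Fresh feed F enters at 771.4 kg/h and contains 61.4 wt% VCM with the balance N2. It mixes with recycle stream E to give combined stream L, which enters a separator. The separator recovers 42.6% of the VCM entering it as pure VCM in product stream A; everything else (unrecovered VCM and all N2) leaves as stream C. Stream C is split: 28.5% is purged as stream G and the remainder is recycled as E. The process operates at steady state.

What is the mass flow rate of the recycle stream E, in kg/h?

1077 kg/h

N2 enters only via F and leaves only via the purge: 771.4×0.386 = 0.285×(N2 in C), and the separator passes all N2, so N2 in L = N2 in C = 1044.8 kg/h.
VCM in L: m_A = 771.4×0.614 + (1−0.285)·(1−0.426)·m_A, so m_A = 473.64/0.5896 = 803.34 kg/h.
C = (1−0.426)×803.34 + 1044.8 = 1505.9 kg/h.
Recycle E = (1−0.285)×1505.9 = 1076.7 kg/h.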